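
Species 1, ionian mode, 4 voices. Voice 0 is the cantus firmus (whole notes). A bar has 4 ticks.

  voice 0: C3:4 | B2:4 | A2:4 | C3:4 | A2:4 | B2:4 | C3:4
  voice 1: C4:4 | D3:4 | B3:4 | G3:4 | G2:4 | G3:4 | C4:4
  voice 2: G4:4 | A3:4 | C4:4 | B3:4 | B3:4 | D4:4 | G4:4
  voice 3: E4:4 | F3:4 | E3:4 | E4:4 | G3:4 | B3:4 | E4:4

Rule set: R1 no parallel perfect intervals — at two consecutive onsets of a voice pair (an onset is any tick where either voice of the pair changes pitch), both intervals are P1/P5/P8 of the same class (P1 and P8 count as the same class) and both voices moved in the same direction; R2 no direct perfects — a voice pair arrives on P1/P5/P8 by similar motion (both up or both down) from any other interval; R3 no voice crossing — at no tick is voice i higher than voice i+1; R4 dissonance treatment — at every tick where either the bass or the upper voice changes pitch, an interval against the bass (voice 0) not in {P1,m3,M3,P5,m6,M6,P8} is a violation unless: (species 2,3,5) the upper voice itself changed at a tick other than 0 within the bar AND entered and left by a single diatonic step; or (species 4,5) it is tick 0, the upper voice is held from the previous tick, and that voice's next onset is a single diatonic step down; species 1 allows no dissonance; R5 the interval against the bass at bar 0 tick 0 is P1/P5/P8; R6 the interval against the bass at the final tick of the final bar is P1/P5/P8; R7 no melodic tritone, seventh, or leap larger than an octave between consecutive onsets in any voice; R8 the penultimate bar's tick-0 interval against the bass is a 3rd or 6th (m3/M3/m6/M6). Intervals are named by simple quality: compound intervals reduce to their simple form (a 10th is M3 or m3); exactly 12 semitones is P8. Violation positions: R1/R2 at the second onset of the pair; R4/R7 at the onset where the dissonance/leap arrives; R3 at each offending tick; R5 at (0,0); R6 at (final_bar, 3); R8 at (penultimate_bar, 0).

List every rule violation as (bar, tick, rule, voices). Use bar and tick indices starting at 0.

(0, 0, R3, (2, 3))
(0, 0, R5, (0, 3))
(0, 1, R3, (2, 3))
(0, 2, R3, (2, 3))
(0, 3, R3, (2, 3))
(1, 0, R1, (1, 2))
(1, 0, R3, (2, 3))
(1, 0, R4, (0, 2))
(1, 0, R4, (0, 3))
(1, 0, R7, (1,))
(1, 0, R7, (2,))
(1, 0, R7, (3,))
(1, 1, R3, (2, 3))
(1, 2, R3, (2, 3))
(1, 3, R3, (2, 3))
(2, 0, R2, (0, 3))
(2, 0, R3, (2, 3))
(2, 0, R4, (0, 1))
(2, 1, R3, (2, 3))
(2, 2, R3, (2, 3))
(2, 3, R3, (2, 3))
(3, 0, R4, (0, 2))
(4, 0, R2, (1, 3))
(4, 0, R3, (0, 1))
(4, 0, R3, (2, 3))
(4, 0, R4, (0, 1))
(4, 0, R4, (0, 2))
(4, 0, R4, (0, 3))
(4, 1, R3, (0, 1))
(4, 1, R3, (2, 3))
(4, 2, R3, (0, 1))
(4, 2, R3, (2, 3))
(4, 3, R3, (0, 1))
(4, 3, R3, (2, 3))
(5, 0, R2, (0, 3))
(5, 0, R2, (1, 2))
(5, 0, R3, (2, 3))
(5, 0, R8, (0, 3))
(5, 1, R3, (2, 3))
(5, 2, R3, (2, 3))
(5, 3, R3, (2, 3))
(6, 0, R1, (1, 2))
(6, 0, R2, (0, 1))
(6, 0, R2, (0, 2))
(6, 0, R3, (2, 3))
(6, 1, R3, (2, 3))
(6, 2, R3, (2, 3))
(6, 3, R3, (2, 3))
(6, 3, R6, (0, 3))

bar 0: v0=C3 v1=C4 v2=G4 v3=E4 downbeat M3
bar 1: v0=B2 v1=D3 v2=A3 v3=F3 downbeat TT
bar 2: v0=A2 v1=B3 v2=C4 v3=E3 downbeat P5
bar 3: v0=C3 v1=G3 v2=B3 v3=E4 downbeat M3
bar 4: v0=A2 v1=G2 v2=B3 v3=G3 downbeat m7
bar 5: v0=B2 v1=G3 v2=D4 v3=B3 downbeat P8
bar 6: v0=C3 v1=C4 v2=G4 v3=E4 downbeat M3
  -> R3 @ bar 0 tick 0 v(2, 3): G4 above E4
  -> R5 @ bar 0 tick 0 v(0, 3): opens on M3
  -> R3 @ bar 0 tick 1 v(2, 3): G4 above E4
  -> R3 @ bar 0 tick 2 v(2, 3): G4 above E4
  -> R3 @ bar 0 tick 3 v(2, 3): G4 above E4
  -> R1 @ bar 1 tick 0 v(1, 2): C4/G4 P5 -> D3/A3 P5 similar
  -> R3 @ bar 1 tick 0 v(2, 3): A3 above F3
  -> R4 @ bar 1 tick 0 v(0, 2): B2/A3 m7 untreated
  -> R4 @ bar 1 tick 0 v(0, 3): B2/F3 TT untreated
  -> R7 @ bar 1 tick 0 v(1,): C4->D3 leap 10st
  -> R7 @ bar 1 tick 0 v(2,): G4->A3 leap 10st
  -> R7 @ bar 1 tick 0 v(3,): E4->F3 leap 11st
  -> R3 @ bar 1 tick 1 v(2, 3): A3 above F3
  -> R3 @ bar 1 tick 2 v(2, 3): A3 above F3
  -> R3 @ bar 1 tick 3 v(2, 3): A3 above F3
  -> R2 @ bar 2 tick 0 v(0, 3): B2/F3 TT -> A2/E3 P5 similar
  -> R3 @ bar 2 tick 0 v(2, 3): C4 above E3
  -> R4 @ bar 2 tick 0 v(0, 1): A2/B3 M2 untreated
  -> R3 @ bar 2 tick 1 v(2, 3): C4 above E3
  -> R3 @ bar 2 tick 2 v(2, 3): C4 above E3
  -> R3 @ bar 2 tick 3 v(2, 3): C4 above E3
  -> R4 @ bar 3 tick 0 v(0, 2): C3/B3 M7 untreated
  -> R2 @ bar 4 tick 0 v(1, 3): G3/E4 M6 -> G2/G3 P8 similar
  -> R3 @ bar 4 tick 0 v(0, 1): A2 above G2
  -> R3 @ bar 4 tick 0 v(2, 3): B3 above G3
  -> R4 @ bar 4 tick 0 v(0, 1): A2/G2 M2 untreated
  -> R4 @ bar 4 tick 0 v(0, 2): A2/B3 M2 untreated
  -> R4 @ bar 4 tick 0 v(0, 3): A2/G3 m7 untreated
  -> R3 @ bar 4 tick 1 v(0, 1): A2 above G2
  -> R3 @ bar 4 tick 1 v(2, 3): B3 above G3
  -> R3 @ bar 4 tick 2 v(0, 1): A2 above G2
  -> R3 @ bar 4 tick 2 v(2, 3): B3 above G3
  -> R3 @ bar 4 tick 3 v(0, 1): A2 above G2
  -> R3 @ bar 4 tick 3 v(2, 3): B3 above G3
  -> R2 @ bar 5 tick 0 v(0, 3): A2/G3 m7 -> B2/B3 P8 similar
  -> R2 @ bar 5 tick 0 v(1, 2): G2/B3 M3 -> G3/D4 P5 similar
  -> R3 @ bar 5 tick 0 v(2, 3): D4 above B3
  -> R8 @ bar 5 tick 0 v(0, 3): penult P8 not 3rd/6th
  -> R3 @ bar 5 tick 1 v(2, 3): D4 above B3
  -> R3 @ bar 5 tick 2 v(2, 3): D4 above B3
  -> R3 @ bar 5 tick 3 v(2, 3): D4 above B3
  -> R1 @ bar 6 tick 0 v(1, 2): G3/D4 P5 -> C4/G4 P5 similar
  -> R2 @ bar 6 tick 0 v(0, 1): B2/G3 m6 -> C3/C4 P8 similar
  -> R2 @ bar 6 tick 0 v(0, 2): B2/D4 m3 -> C3/G4 P5 similar
  -> R3 @ bar 6 tick 0 v(2, 3): G4 above E4
  -> R3 @ bar 6 tick 1 v(2, 3): G4 above E4
  -> R3 @ bar 6 tick 2 v(2, 3): G4 above E4
  -> R3 @ bar 6 tick 3 v(2, 3): G4 above E4
  -> R6 @ bar 6 tick 3 v(0, 3): closes on M3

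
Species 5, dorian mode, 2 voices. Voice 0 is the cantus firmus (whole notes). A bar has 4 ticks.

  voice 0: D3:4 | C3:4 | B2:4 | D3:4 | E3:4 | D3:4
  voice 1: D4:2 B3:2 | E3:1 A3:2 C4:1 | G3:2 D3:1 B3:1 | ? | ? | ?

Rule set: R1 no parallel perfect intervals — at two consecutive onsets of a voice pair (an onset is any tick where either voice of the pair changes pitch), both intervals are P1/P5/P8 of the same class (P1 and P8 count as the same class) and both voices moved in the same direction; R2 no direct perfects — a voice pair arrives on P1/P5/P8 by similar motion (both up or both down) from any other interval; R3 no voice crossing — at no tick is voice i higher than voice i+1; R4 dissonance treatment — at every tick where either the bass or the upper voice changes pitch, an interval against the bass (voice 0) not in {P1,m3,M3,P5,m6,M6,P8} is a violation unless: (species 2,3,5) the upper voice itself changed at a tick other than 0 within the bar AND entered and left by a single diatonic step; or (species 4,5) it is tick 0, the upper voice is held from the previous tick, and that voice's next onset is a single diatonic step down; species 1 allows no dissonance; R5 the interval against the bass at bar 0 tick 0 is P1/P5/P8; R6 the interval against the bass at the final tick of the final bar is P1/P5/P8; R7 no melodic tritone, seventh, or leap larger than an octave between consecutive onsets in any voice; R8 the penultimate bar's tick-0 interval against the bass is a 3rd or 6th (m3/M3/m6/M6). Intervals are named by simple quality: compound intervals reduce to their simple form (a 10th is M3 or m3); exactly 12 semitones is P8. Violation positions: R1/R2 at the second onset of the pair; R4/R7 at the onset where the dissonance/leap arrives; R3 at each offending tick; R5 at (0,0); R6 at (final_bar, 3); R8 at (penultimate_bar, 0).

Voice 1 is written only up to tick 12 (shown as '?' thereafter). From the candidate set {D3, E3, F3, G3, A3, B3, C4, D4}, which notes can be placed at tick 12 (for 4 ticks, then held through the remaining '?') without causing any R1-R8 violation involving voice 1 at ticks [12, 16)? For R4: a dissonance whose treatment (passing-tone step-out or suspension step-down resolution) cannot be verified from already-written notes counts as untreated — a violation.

D3: legal
E3: violates R4
F3: violates R7
G3: violates R4
A3: legal
B3: legal
C4: violates R4
D4: violates R1

{A3, B3, D3}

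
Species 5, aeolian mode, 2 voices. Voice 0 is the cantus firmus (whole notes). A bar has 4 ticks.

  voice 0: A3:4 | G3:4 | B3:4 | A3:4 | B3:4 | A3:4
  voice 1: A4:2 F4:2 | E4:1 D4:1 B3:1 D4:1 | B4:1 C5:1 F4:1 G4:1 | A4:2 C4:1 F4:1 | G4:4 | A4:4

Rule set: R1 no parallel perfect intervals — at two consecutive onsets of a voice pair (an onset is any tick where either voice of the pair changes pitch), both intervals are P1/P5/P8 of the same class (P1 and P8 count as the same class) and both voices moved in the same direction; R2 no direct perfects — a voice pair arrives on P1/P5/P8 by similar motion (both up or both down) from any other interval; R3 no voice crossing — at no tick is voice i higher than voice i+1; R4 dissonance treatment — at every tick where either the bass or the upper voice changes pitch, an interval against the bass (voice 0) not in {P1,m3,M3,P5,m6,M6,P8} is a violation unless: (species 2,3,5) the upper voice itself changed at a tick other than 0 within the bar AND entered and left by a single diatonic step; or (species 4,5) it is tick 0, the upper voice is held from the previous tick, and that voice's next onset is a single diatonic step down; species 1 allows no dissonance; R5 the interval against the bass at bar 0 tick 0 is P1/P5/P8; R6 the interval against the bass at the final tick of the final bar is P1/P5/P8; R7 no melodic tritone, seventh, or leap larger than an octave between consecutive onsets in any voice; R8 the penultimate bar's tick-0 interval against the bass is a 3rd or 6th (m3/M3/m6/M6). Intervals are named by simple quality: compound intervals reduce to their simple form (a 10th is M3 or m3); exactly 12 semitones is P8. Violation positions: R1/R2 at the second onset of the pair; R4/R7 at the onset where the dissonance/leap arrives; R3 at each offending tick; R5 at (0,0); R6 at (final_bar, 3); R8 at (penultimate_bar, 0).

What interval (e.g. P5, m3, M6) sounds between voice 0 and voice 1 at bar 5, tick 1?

voice 0=A3 voice 1=A4 -> P8

P8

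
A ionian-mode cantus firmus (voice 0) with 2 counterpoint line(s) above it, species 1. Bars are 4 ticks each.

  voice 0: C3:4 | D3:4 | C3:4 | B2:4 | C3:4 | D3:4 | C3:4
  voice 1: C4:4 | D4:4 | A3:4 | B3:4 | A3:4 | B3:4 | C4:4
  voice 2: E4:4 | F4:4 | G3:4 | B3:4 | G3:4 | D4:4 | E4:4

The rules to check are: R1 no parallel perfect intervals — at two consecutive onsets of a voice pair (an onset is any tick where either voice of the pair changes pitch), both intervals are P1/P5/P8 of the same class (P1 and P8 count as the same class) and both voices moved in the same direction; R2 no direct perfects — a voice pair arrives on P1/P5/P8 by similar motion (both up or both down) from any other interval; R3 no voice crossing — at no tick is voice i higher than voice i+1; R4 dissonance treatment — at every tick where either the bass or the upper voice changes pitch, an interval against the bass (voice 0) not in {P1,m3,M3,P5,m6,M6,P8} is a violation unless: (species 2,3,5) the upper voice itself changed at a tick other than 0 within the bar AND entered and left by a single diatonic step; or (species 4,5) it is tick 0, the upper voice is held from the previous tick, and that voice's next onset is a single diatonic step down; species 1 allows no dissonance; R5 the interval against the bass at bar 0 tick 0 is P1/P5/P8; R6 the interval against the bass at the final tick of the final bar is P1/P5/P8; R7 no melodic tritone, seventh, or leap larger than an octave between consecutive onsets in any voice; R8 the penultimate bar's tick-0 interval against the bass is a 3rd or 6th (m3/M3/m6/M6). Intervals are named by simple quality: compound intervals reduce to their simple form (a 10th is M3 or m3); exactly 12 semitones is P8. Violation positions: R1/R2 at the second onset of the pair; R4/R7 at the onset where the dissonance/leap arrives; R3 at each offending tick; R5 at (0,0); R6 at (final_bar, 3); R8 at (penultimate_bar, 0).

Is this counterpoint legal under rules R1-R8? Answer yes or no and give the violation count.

bar 0: v0=C3 v1=C4 v2=E4 (M3)
bar 1: v0=D3 v1=D4 v2=F4 (m3)
bar 2: v0=C3 v1=A3 v2=G3 (P5)
bar 3: v0=B2 v1=B3 v2=B3 (P8)
bar 4: v0=C3 v1=A3 v2=G3 (P5)
bar 5: v0=D3 v1=B3 v2=D4 (P8)
bar 6: v0=C3 v1=C4 v2=E4 (M3)
  R5 @ bar0.0: opens on M3
  R1 @ bar1.0: C3/C4 P8 -> D3/D4 P8 similar
  R2 @ bar2.0: D3/F4 m3 -> C3/G3 P5 similar
  R3 @ bar2.0: A3 above G3
  R7 @ bar2.0: F4->G3 leap 10st
  R3 @ bar2.1: A3 above G3
  R3 @ bar2.2: A3 above G3
  R3 @ bar2.3: A3 above G3
  R2 @ bar3.0: A3/G3 M2 -> B3/B3 P1 similar
  R3 @ bar4.0: A3 above G3
  R3 @ bar4.1: A3 above G3
  R3 @ bar4.2: A3 above G3
  R3 @ bar4.3: A3 above G3
  R2 @ bar5.0: C3/G3 P5 -> D3/D4 P8 similar
  R8 @ bar5.0: penult P8 not 3rd/6th
  R6 @ bar6.3: closes on M3

No (16 violations)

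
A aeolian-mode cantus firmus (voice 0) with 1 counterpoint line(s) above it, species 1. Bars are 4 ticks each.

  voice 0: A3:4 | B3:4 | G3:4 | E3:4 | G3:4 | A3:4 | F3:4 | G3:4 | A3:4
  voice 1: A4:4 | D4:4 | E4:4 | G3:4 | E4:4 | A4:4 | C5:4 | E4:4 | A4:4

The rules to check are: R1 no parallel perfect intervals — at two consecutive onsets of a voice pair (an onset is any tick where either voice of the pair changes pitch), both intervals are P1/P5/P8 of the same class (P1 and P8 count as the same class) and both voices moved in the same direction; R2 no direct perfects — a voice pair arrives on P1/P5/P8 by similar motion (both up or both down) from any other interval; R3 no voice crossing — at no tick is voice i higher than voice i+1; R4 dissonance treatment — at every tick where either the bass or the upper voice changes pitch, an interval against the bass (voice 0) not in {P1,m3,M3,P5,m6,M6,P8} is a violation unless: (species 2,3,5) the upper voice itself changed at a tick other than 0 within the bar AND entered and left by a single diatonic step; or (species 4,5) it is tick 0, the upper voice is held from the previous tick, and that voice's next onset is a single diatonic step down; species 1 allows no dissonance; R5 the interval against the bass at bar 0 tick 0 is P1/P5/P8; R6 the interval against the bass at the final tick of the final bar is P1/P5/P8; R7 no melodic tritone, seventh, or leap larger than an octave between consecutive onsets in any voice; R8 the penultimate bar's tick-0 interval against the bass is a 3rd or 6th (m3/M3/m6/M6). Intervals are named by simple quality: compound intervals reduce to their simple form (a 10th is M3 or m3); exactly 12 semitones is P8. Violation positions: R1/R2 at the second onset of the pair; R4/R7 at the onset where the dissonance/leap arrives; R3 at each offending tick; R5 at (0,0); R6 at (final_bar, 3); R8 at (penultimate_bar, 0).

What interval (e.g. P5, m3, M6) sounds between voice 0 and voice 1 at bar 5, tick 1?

voice 0=A3 voice 1=A4 -> P8

P8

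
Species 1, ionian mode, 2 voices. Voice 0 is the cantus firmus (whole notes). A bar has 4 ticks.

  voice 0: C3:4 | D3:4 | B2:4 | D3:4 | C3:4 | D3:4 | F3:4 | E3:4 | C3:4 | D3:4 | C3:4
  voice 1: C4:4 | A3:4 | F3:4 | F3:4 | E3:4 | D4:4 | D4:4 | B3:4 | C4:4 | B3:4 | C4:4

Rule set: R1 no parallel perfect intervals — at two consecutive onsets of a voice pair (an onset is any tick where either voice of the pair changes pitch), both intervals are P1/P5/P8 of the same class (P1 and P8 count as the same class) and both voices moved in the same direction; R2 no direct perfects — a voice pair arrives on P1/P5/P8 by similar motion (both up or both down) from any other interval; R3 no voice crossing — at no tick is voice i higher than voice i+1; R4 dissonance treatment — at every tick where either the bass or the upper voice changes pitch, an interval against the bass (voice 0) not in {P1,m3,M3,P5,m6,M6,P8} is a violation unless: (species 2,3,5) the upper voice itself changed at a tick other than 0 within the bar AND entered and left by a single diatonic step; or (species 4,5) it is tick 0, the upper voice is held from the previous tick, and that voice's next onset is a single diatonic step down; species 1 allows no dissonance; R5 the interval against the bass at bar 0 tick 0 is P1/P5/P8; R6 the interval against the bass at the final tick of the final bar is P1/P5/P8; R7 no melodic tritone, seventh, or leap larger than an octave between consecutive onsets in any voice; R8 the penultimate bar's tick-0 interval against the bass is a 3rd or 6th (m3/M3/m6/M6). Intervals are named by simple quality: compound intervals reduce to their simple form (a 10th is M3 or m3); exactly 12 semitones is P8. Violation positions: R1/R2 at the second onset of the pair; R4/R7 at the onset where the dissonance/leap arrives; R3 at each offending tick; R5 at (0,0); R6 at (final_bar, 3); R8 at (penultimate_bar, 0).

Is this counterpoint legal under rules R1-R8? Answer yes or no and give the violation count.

bar 0: v0=C3 v1=C4 (P8)
bar 1: v0=D3 v1=A3 (P5)
bar 2: v0=B2 v1=F3 (TT)
bar 3: v0=D3 v1=F3 (m3)
bar 4: v0=C3 v1=E3 (M3)
bar 5: v0=D3 v1=D4 (P8)
bar 6: v0=F3 v1=D4 (M6)
bar 7: v0=E3 v1=B3 (P5)
bar 8: v0=C3 v1=C4 (P8)
bar 9: v0=D3 v1=B3 (M6)
bar 10: v0=C3 v1=C4 (P8)
  R4 @ bar2.0: B2/F3 TT untreated
  R2 @ bar5.0: C3/E3 M3 -> D3/D4 P8 similar
  R7 @ bar5.0: E3->D4 leap 10st
  R2 @ bar7.0: F3/D4 M6 -> E3/B3 P5 similar

No (4 violations)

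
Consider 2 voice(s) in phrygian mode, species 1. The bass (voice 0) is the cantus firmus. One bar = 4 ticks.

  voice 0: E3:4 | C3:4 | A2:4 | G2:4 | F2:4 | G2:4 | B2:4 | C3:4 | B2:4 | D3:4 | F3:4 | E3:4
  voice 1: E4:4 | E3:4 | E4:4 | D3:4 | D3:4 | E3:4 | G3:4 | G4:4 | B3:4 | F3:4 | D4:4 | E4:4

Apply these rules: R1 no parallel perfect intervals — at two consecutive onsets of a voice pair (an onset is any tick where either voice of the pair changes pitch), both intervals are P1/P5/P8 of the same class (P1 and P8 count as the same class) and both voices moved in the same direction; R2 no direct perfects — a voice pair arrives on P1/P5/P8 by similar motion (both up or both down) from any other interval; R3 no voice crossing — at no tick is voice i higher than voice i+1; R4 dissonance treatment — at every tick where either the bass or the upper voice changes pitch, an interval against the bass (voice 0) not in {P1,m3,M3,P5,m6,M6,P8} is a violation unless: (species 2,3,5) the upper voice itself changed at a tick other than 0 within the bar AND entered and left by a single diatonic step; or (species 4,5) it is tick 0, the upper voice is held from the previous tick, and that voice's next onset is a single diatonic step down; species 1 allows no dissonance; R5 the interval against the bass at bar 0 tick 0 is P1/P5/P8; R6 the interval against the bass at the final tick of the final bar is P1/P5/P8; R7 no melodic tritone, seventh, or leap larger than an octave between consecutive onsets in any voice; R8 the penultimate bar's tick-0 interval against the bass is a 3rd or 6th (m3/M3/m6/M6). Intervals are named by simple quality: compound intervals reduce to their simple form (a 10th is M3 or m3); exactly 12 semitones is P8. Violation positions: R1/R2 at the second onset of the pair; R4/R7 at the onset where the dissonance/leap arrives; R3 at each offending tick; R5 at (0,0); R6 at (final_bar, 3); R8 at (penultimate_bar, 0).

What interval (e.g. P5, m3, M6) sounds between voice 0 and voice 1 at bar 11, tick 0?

P8

voice 0=E3 voice 1=E4 -> P8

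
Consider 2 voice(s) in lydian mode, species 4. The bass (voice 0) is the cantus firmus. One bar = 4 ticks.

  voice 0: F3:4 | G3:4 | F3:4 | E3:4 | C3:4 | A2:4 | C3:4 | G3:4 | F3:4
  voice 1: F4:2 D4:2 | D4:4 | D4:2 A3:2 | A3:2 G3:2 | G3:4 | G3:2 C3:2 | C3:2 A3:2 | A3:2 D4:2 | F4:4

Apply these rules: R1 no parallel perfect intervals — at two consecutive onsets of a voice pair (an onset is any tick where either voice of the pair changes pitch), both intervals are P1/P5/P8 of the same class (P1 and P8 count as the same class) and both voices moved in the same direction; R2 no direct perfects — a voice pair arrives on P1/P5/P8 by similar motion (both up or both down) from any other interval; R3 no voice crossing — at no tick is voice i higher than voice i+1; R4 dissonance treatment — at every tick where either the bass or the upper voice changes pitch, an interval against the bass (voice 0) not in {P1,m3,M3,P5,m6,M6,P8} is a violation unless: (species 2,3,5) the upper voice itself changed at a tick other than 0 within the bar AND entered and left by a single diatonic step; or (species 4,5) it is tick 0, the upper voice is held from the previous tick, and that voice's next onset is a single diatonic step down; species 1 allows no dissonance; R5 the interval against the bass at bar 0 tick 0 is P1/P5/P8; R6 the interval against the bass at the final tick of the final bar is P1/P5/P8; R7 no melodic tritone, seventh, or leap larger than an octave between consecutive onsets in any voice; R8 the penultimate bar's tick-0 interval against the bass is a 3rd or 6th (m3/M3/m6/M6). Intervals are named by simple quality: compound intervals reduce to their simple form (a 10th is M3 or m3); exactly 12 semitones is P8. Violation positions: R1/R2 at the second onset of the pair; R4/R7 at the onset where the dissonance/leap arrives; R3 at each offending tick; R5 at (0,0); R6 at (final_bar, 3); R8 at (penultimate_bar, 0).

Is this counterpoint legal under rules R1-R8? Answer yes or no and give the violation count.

bar 0: v0=F3 v1=F4 (P8)
bar 1: v0=G3 v1=D4 (P5)
bar 2: v0=F3 v1=D4 (M6)
bar 3: v0=E3 v1=A3 (P4)
bar 4: v0=C3 v1=G3 (P5)
bar 5: v0=A2 v1=G3 (m7)
bar 6: v0=C3 v1=C3 (P1)
bar 7: v0=G3 v1=A3 (M2)
bar 8: v0=F3 v1=F4 (P8)
  R4 @ bar5.0: A2/G3 m7 untreated
  R4 @ bar7.0: G3/A3 M2 untreated
  R8 @ bar7.0: penult M2 not 3rd/6th

No (3 violations)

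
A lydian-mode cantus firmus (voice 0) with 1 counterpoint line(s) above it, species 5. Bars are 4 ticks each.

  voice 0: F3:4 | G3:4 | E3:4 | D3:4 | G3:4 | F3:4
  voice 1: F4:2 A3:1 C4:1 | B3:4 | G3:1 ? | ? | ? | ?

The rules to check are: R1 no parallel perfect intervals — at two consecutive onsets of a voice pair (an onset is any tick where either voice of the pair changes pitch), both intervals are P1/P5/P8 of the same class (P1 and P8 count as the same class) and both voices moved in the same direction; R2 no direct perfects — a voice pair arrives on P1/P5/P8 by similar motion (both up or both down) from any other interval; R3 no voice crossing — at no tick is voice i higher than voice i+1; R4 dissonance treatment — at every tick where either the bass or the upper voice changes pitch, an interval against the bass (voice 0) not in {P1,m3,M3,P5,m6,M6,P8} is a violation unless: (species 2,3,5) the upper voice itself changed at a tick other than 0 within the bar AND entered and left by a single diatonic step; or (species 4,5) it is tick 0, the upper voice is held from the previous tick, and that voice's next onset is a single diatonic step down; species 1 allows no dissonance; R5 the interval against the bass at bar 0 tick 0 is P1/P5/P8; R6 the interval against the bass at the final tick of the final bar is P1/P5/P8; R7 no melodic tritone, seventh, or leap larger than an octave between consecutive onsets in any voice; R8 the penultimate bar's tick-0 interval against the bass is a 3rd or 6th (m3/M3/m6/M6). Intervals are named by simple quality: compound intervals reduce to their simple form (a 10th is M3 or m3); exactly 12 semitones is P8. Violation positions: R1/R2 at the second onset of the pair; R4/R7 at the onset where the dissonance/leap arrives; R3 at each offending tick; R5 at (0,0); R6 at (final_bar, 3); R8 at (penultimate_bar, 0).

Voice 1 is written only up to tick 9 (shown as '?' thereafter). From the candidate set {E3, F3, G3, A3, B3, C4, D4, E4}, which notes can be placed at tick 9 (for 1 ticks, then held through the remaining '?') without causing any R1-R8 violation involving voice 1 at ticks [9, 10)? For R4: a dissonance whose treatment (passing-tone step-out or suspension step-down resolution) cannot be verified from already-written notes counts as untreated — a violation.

E3: legal
F3: violates R4
G3: legal
A3: violates R4
B3: legal
C4: legal
D4: violates R4
E4: legal

{B3, C4, E3, E4, G3}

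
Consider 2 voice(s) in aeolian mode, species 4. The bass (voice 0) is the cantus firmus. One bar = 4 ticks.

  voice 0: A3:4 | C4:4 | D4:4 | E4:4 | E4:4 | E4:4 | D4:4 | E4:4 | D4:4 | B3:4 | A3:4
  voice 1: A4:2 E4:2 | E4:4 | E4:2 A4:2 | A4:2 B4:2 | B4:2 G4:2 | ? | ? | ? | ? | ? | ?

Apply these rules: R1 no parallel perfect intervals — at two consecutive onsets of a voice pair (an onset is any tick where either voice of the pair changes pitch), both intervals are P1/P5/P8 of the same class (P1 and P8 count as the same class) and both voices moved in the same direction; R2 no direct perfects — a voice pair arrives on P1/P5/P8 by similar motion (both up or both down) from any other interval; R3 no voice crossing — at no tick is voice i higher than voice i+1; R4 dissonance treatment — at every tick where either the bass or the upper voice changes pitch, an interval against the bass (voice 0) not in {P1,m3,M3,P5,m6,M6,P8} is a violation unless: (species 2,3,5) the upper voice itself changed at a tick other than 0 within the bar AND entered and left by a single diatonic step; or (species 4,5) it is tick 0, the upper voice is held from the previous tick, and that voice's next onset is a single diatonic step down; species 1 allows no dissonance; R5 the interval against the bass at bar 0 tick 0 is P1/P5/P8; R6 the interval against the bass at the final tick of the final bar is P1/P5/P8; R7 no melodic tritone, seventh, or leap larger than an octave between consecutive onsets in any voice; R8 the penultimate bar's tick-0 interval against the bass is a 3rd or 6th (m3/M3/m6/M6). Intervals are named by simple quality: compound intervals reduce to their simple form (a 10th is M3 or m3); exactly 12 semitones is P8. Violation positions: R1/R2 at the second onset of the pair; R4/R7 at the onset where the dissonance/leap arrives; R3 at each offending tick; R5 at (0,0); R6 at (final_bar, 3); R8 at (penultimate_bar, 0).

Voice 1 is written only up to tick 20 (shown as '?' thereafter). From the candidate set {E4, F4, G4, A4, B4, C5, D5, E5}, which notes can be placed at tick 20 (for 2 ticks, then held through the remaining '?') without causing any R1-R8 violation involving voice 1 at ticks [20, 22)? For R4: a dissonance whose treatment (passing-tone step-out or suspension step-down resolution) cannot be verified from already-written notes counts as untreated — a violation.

{B4, C5, E4, E5, G4}

E4: legal
F4: violates R4
G4: legal
A4: violates R4
B4: legal
C5: legal
D5: violates R4
E5: legal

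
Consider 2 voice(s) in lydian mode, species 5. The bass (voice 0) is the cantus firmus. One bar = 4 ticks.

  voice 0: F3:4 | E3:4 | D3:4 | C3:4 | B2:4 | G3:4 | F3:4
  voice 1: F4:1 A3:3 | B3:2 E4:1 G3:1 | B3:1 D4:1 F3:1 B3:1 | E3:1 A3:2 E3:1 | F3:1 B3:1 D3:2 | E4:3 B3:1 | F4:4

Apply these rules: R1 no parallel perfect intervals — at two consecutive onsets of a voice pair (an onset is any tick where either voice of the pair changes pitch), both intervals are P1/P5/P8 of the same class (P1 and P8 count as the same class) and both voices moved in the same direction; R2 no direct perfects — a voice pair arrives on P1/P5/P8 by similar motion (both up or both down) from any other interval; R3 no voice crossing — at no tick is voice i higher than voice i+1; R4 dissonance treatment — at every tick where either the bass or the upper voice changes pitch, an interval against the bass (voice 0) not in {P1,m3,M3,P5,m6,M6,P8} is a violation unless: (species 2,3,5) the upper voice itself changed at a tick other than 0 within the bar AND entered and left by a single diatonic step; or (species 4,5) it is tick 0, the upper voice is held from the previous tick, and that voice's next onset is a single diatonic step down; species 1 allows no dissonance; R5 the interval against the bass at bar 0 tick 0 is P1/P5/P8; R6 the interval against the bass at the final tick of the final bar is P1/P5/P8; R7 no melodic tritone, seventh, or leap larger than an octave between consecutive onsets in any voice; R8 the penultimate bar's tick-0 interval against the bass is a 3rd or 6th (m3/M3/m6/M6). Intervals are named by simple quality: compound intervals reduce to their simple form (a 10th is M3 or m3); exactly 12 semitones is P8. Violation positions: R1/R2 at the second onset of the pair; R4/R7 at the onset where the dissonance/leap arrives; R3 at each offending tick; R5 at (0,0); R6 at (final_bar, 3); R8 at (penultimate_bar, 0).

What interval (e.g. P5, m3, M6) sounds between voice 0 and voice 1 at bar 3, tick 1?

M6

voice 0=C3 voice 1=A3 -> M6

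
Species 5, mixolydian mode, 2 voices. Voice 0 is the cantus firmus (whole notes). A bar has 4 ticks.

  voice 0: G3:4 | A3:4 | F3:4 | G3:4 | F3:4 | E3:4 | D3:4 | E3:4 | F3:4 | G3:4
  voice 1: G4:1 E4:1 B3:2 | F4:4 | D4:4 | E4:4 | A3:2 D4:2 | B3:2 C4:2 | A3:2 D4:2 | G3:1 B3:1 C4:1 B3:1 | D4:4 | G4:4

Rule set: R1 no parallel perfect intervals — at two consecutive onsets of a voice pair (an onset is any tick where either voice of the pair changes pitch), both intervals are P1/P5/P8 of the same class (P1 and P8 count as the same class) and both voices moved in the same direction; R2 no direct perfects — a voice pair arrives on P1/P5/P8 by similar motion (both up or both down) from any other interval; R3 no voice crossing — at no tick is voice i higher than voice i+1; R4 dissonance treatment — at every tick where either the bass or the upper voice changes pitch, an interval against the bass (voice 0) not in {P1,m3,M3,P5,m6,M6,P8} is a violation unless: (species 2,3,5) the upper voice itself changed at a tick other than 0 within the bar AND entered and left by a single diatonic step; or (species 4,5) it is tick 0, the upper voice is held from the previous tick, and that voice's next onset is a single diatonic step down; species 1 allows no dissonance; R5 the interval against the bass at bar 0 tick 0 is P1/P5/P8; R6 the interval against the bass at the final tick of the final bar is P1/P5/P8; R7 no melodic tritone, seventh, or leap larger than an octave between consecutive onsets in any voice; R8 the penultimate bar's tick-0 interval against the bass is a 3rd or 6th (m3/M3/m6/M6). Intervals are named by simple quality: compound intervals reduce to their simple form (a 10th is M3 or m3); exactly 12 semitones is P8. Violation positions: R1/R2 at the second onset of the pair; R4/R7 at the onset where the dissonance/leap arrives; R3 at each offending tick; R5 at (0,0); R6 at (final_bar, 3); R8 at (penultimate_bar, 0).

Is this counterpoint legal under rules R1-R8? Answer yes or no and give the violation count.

bar 0: v0=G3 v1=G4 (P8)
bar 1: v0=A3 v1=F4 (m6)
bar 2: v0=F3 v1=D4 (M6)
bar 3: v0=G3 v1=E4 (M6)
bar 4: v0=F3 v1=A3 (M3)
bar 5: v0=E3 v1=B3 (P5)
bar 6: v0=D3 v1=A3 (P5)
bar 7: v0=E3 v1=G3 (m3)
bar 8: v0=F3 v1=D4 (M6)
bar 9: v0=G3 v1=G4 (P8)
  R7 @ bar1.0: B3->F4 leap 6st
  R2 @ bar5.0: F3/D4 M6 -> E3/B3 P5 similar
  R2 @ bar6.0: E3/C4 m6 -> D3/A3 P5 similar
  R2 @ bar9.0: F3/D4 M6 -> G3/G4 P8 similar

No (4 violations)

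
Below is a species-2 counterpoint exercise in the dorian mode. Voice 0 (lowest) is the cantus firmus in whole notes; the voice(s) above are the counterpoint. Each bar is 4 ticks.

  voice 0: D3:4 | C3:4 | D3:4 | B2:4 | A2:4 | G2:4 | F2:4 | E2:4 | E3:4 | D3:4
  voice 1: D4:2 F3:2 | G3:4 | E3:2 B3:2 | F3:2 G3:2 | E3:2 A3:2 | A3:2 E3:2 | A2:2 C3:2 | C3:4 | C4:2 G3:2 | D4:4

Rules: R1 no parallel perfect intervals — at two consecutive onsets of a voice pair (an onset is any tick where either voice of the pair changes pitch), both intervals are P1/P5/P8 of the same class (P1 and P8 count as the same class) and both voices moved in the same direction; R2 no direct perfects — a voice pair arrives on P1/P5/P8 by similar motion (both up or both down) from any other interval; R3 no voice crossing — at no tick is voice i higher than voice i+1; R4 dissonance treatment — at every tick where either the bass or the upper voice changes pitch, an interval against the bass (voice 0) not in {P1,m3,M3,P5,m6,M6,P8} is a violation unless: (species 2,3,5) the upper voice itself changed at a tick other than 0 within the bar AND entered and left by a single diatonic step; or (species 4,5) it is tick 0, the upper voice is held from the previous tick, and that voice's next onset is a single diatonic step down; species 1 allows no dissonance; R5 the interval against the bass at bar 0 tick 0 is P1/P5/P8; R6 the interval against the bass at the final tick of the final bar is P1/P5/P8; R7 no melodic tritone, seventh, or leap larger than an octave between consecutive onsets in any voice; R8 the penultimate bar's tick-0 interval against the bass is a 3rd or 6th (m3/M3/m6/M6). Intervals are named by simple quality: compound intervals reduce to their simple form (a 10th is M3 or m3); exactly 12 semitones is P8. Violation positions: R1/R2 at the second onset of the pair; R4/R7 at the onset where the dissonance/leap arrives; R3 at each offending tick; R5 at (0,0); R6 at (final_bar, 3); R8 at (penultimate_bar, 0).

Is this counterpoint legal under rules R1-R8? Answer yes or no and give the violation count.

bar 0: v0=D3 v1=D4 (P8)
bar 1: v0=C3 v1=G3 (P5)
bar 2: v0=D3 v1=E3 (M2)
bar 3: v0=B2 v1=F3 (TT)
bar 4: v0=A2 v1=E3 (P5)
bar 5: v0=G2 v1=A3 (M2)
bar 6: v0=F2 v1=A2 (M3)
bar 7: v0=E2 v1=C3 (m6)
bar 8: v0=E3 v1=C4 (m6)
bar 9: v0=D3 v1=D4 (P8)
  R4 @ bar2.0: D3/E3 M2 untreated
  R4 @ bar3.0: B2/F3 TT untreated
  R7 @ bar3.0: B3->F3 leap 6st
  R2 @ bar4.0: B2/G3 m6 -> A2/E3 P5 similar
  R4 @ bar5.0: G2/A3 M2 untreated

No (5 violations)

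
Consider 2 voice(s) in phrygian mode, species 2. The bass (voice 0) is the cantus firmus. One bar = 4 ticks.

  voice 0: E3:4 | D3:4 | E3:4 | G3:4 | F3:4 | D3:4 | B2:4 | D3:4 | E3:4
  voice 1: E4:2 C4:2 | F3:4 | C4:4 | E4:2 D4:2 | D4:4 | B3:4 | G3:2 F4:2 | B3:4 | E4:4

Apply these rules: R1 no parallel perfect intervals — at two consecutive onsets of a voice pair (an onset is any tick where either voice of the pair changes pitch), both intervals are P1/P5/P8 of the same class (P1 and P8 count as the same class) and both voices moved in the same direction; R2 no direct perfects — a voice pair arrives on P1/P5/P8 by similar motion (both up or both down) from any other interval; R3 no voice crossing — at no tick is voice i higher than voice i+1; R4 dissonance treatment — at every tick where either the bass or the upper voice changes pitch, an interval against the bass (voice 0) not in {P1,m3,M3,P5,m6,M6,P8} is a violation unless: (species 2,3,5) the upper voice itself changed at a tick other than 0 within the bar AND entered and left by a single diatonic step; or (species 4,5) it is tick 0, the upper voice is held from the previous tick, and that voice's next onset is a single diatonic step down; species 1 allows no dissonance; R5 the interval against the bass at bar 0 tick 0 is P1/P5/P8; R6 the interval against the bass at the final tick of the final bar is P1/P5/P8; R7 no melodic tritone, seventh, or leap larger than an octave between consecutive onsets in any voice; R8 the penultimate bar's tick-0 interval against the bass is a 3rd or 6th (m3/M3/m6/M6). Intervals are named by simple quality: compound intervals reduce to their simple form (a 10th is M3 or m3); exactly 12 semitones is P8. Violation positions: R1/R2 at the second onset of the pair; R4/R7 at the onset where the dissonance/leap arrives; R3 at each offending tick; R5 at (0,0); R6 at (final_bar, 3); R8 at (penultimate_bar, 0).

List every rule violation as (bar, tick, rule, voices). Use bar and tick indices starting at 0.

bar 0: v0=E3 v1=E4 downbeat P8
bar 1: v0=D3 v1=F3 downbeat m3
bar 2: v0=E3 v1=C4 downbeat m6
bar 3: v0=G3 v1=E4 downbeat M6
bar 4: v0=F3 v1=D4 downbeat M6
bar 5: v0=D3 v1=B3 downbeat M6
bar 6: v0=B2 v1=G3 downbeat m6
bar 7: v0=D3 v1=B3 downbeat M6
bar 8: v0=E3 v1=E4 downbeat P8
  -> R4 @ bar 6 tick 2 v(0, 1): B2/F4 TT untreated
  -> R7 @ bar 6 tick 2 v(1,): G3->F4 leap 10st
  -> R7 @ bar 7 tick 0 v(1,): F4->B3 leap 6st
  -> R2 @ bar 8 tick 0 v(0, 1): D3/B3 M6 -> E3/E4 P8 similar

(6, 2, R4, (0, 1))
(6, 2, R7, (1,))
(7, 0, R7, (1,))
(8, 0, R2, (0, 1))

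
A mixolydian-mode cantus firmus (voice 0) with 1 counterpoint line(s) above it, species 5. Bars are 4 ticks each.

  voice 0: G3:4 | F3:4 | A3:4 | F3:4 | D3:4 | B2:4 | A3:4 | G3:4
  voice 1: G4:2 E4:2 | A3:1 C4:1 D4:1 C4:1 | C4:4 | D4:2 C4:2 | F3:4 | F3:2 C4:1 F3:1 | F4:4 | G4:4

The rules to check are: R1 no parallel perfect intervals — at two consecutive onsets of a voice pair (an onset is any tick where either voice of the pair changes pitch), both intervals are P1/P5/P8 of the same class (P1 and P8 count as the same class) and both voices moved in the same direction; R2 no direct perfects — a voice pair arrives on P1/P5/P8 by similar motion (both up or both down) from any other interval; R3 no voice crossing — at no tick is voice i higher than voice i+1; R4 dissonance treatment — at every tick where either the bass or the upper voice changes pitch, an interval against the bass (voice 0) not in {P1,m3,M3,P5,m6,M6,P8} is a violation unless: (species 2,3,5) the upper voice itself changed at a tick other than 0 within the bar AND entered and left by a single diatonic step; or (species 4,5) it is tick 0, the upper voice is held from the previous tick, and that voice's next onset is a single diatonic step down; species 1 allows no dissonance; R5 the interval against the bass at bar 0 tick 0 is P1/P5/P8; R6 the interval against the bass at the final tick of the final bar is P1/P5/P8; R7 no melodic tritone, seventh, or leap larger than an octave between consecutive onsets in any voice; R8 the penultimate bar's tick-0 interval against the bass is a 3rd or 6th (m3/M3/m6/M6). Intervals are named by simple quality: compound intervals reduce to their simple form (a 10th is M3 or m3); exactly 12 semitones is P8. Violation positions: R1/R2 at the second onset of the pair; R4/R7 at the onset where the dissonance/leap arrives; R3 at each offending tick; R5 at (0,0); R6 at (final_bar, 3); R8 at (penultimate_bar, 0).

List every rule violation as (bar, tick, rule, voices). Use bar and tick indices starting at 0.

bar 0: v0=G3 v1=G4 downbeat P8
bar 1: v0=F3 v1=A3 downbeat M3
bar 2: v0=A3 v1=C4 downbeat m3
bar 3: v0=F3 v1=D4 downbeat M6
bar 4: v0=D3 v1=F3 downbeat m3
bar 5: v0=B2 v1=F3 downbeat TT
bar 6: v0=A3 v1=F4 downbeat m6
bar 7: v0=G3 v1=G4 downbeat P8
  -> R4 @ bar 5 tick 0 v(0, 1): B2/F3 TT untreated
  -> R4 @ bar 5 tick 2 v(0, 1): B2/C4 m2 untreated
  -> R4 @ bar 5 tick 3 v(0, 1): B2/F3 TT untreated
  -> R7 @ bar 6 tick 0 v(0,): B2->A3 leap 10st

(5, 0, R4, (0, 1))
(5, 2, R4, (0, 1))
(5, 3, R4, (0, 1))
(6, 0, R7, (0,))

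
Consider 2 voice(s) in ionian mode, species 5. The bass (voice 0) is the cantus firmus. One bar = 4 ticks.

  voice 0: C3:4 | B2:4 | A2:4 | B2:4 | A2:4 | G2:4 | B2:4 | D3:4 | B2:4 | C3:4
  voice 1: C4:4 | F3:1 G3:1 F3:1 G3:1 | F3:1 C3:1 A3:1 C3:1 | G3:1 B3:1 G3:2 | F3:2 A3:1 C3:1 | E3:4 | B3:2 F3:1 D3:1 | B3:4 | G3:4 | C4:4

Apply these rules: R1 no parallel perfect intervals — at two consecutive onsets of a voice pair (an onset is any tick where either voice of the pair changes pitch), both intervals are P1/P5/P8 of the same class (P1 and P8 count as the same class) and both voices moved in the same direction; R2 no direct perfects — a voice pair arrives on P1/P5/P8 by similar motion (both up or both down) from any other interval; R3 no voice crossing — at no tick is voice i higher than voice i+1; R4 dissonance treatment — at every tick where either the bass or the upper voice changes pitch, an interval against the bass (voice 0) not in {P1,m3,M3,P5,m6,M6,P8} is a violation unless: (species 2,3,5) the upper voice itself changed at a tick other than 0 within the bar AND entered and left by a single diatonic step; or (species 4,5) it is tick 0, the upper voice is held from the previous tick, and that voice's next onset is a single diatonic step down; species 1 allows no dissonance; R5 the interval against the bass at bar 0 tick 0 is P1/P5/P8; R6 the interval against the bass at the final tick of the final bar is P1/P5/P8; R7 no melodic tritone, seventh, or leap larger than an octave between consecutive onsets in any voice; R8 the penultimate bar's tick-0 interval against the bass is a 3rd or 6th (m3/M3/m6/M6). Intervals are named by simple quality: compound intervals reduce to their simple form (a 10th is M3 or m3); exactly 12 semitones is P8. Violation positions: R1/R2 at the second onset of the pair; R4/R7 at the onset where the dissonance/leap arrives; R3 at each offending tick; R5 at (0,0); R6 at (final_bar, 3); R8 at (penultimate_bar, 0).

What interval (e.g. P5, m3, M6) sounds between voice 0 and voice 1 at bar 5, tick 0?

M6

voice 0=G2 voice 1=E3 -> M6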